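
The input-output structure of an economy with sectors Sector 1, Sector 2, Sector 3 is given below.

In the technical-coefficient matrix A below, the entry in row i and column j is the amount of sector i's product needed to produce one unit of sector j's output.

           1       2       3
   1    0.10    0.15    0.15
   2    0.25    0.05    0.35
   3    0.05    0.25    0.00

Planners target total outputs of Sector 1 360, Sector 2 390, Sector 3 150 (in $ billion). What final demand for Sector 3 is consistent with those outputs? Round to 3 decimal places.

I − A =
  [   0.90    -0.15    -0.15]
  [  -0.25     0.95    -0.35]
  [  -0.05    -0.25     1.00]
d = (I − A) x:
  d_1 = (+0.90)·360 + (-0.15)·390 + (-0.15)·150 = 243.000
  d_2 = (-0.25)·360 + (+0.95)·390 + (-0.35)·150 = 228.000
  d_3 = (-0.05)·360 + (-0.25)·390 + (+1.00)·150 = 34.500

d_3 = 34.500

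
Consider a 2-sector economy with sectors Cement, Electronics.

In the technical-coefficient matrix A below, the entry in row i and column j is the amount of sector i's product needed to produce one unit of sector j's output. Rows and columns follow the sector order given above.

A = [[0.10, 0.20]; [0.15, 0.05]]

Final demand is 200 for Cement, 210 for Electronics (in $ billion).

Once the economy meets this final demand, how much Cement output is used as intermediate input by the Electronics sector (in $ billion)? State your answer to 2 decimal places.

z_CE = 53.09

I − A =
  [   0.90    -0.20]
  [  -0.15     0.95]
det(I−A) = (0.90)(0.95) − (-0.20)(-0.15) = 0.8250
adj(I−A) = [[0.95, 0.20], [0.15, 0.90]]
(I − A)⁻¹ = adj(I−A) / det(I−A) ≈
  [   1.1515     0.2424]
  [   0.1818     1.0909]
First solve x = (I − A)⁻¹ d = adj(I−A)·d / det(I−A); in particular x_E = (0.15·200 + 0.90·210) / 0.8250 = 219.00 / 0.8250 ≈ 265.4545.
Intermediate flow from C to E: z_CE = a_CE · x_E = 0.20 × 219.00 / 0.8250 = 43.80 / 0.8250 ≈ 53.09.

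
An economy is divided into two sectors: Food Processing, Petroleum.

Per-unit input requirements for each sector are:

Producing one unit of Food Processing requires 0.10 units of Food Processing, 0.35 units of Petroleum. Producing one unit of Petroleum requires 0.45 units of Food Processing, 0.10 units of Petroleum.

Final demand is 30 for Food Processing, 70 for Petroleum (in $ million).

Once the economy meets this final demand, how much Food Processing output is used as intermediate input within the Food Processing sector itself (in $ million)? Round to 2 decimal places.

z_11 = 8.97

I − A =
  [   0.90    -0.45]
  [  -0.35     0.90]
det(I−A) = (0.90)(0.90) − (-0.45)(-0.35) = 0.6525
adj(I−A) = [[0.90, 0.45], [0.35, 0.90]]
(I − A)⁻¹ = adj(I−A) / det(I−A) ≈
  [   1.3793     0.6897]
  [   0.5364     1.3793]
First solve x = (I − A)⁻¹ d = adj(I−A)·d / det(I−A); in particular x_1 = (0.90·30 + 0.45·70) / 0.6525 = 58.50 / 0.6525 ≈ 89.6552.
Intermediate flow from 1 to 1: z_11 = a_11 · x_1 = 0.10 × 58.50 / 0.6525 = 5.85 / 0.6525 ≈ 8.97.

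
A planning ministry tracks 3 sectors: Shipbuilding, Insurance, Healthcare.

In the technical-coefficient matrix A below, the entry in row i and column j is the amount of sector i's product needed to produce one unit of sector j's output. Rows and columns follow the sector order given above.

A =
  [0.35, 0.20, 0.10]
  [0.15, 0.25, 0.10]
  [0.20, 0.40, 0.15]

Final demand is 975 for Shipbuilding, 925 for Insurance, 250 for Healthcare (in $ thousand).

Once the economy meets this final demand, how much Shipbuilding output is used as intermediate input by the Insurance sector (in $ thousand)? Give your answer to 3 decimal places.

I − A =
  [   0.65    -0.20    -0.10]
  [  -0.15     0.75    -0.10]
  [  -0.20    -0.40     0.85]
Cofactors of I−A, C_ij = (−1)^(i+j)·(minor ij) (rows/columns in the sector order above):
  C_11 = (0.75)(0.85) − (-0.10)(-0.40) = 0.5975
  C_12 = −[(-0.15)(0.85) − (-0.10)(-0.20)] = 0.1475
  C_13 = (-0.15)(-0.40) − (0.75)(-0.20) = 0.2100
  C_21 = −[(-0.20)(0.85) − (-0.10)(-0.40)] = 0.2100
  C_22 = (0.65)(0.85) − (-0.10)(-0.20) = 0.5325
  C_23 = −[(0.65)(-0.40) − (-0.20)(-0.20)] = 0.3000
  C_31 = (-0.20)(-0.10) − (-0.10)(0.75) = 0.0950
  C_32 = −[(0.65)(-0.10) − (-0.10)(-0.15)] = 0.0800
  C_33 = (0.65)(0.75) − (-0.20)(-0.15) = 0.4575
det(I−A) = Σ_j (I−A)_1j·C_1j = (0.65)(0.5975) + (-0.20)(0.1475) + (-0.10)(0.2100) = 0.337875
adj(I−A) = Cᵀ =
  [ 0.5975   0.2100   0.0950]
  [ 0.1475   0.5325   0.0800]
  [ 0.2100   0.3000   0.4575]
(I − A)⁻¹ = adj(I−A) / det(I−A) ≈
  [   1.7684     0.6215     0.2812]
  [   0.4366     1.5760     0.2368]
  [   0.6215     0.8879     1.3541]
First solve x = (I − A)⁻¹ d = adj(I−A)·d / det(I−A); in particular x_I = (0.1475·975 + 0.5325·925 + 0.0800·250) / 0.337875 = 656.375 / 0.337875 ≈ 1942.65631.
Intermediate flow from S to I: z_SI = a_SI · x_I = 0.20 × 656.375 / 0.337875 = 131.275 / 0.337875 ≈ 388.531.

z_SI = 388.531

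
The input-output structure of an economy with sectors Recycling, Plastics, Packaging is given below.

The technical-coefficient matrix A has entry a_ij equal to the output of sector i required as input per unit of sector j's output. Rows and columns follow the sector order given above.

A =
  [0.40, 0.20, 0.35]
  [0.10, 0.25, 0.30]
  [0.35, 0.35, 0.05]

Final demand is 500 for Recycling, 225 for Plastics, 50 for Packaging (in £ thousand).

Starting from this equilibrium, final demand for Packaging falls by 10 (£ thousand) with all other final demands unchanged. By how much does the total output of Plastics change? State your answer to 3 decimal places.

Δx_2 = -9.756

I − A =
  [   0.60    -0.20    -0.35]
  [  -0.10     0.75    -0.30]
  [  -0.35    -0.35     0.95]
Cofactors of I−A, C_ij = (−1)^(i+j)·(minor ij) (rows/columns in the sector order above):
  C_11 = (0.75)(0.95) − (-0.30)(-0.35) = 0.6075
  C_12 = −[(-0.10)(0.95) − (-0.30)(-0.35)] = 0.2000
  C_13 = (-0.10)(-0.35) − (0.75)(-0.35) = 0.2975
  C_21 = −[(-0.20)(0.95) − (-0.35)(-0.35)] = 0.3125
  C_22 = (0.60)(0.95) − (-0.35)(-0.35) = 0.4475
  C_23 = −[(0.60)(-0.35) − (-0.20)(-0.35)] = 0.2800
  C_31 = (-0.20)(-0.30) − (-0.35)(0.75) = 0.3225
  C_32 = −[(0.60)(-0.30) − (-0.35)(-0.10)] = 0.2150
  C_33 = (0.60)(0.75) − (-0.20)(-0.10) = 0.4300
det(I−A) = Σ_j (I−A)_1j·C_1j = (0.60)(0.6075) + (-0.20)(0.2000) + (-0.35)(0.2975) = 0.220375
adj(I−A) = Cᵀ =
  [ 0.6075   0.3125   0.3225]
  [ 0.2000   0.4475   0.2150]
  [ 0.2975   0.2800   0.4300]
(I − A)⁻¹ = adj(I−A) / det(I−A) ≈
  [   2.7567     1.4180     1.4634]
  [   0.9075     2.0306     0.9756]
  [   1.3500     1.2706     1.9512]
Δx = (I − A)⁻¹ Δd with Δd having -10 in the Packaging component and 0 elsewhere.
So Δx_2 = L_23 · (-10), where L_23 = adj(I−A)_23 / det(I−A) = 0.2150 / 0.220375.
Δx_2 = 0.2150 × (-10) / 0.220375 = -2.15 / 0.220375 ≈ -9.756.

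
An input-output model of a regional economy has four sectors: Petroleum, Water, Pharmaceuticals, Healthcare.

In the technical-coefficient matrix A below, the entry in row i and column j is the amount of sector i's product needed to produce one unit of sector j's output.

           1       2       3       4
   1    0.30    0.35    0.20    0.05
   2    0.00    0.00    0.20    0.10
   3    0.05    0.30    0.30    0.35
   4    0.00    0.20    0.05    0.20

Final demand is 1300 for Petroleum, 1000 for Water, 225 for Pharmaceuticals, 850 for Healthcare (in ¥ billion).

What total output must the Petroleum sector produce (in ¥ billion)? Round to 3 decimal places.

I − A =
  [   0.70    -0.35    -0.20    -0.05]
  [   0.00     1.00    -0.20    -0.10]
  [  -0.05    -0.30     0.70    -0.35]
  [   0.00    -0.20    -0.05     0.80]
Compute the cofactors C_ij = (−1)^(i+j)·(3×3 minor ij) of I−A; the adjugate is their transpose:
adj(I−A) = Cᵀ =
  [ 0.465000   0.259625   0.218250   0.157000]
  [ 0.008250   0.371625   0.115500   0.097500]
  [ 0.039000   0.231500   0.546000   0.270250]
  [ 0.004500   0.107375   0.063000   0.434500]
det(I−A) = Σ_j (I−A)_1j·C_1j = (0.70)(0.465000) + (-0.35)(0.008250) + (-0.20)(0.039000) + (-0.05)(0.004500) = 0.3145875
(I − A)⁻¹ = adj(I−A) / det(I−A) ≈
  [   1.4781     0.8253     0.6938     0.4991]
  [   0.0262     1.1813     0.3671     0.3099]
  [   0.1240     0.7359     1.7356     0.8591]
  [   0.0143     0.3413     0.2003     1.3812]
x = (I − A)⁻¹ d = adj(I−A)·d / det(I−A), with det(I−A) = 0.3145875:
  x_1 = (0.465000·1300 + 0.259625·1000 + 0.218250·225 + 0.157000·850) / 0.3145875 = 1046.68125 / 0.3145875 ≈ 3327.155
  x_2 = (0.008250·1300 + 0.371625·1000 + 0.115500·225 + 0.097500·850) / 0.3145875 = 491.2125 / 0.3145875 ≈ 1561.450
  x_3 = (0.039000·1300 + 0.231500·1000 + 0.546000·225 + 0.270250·850) / 0.3145875 = 634.7625 / 0.3145875 ≈ 2017.761
  x_4 = (0.004500·1300 + 0.107375·1000 + 0.063000·225 + 0.434500·850) / 0.3145875 = 496.725 / 0.3145875 ≈ 1578.972

x_1 = 3327.155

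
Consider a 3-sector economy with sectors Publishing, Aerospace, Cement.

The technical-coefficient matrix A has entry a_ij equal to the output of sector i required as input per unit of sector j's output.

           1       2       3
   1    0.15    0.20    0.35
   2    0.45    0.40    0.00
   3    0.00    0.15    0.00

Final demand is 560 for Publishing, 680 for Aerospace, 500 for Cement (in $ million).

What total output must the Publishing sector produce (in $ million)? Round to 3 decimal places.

x_1 = 1545.758

I − A =
  [   0.85    -0.20    -0.35]
  [  -0.45     0.60     0.00]
  [   0.00    -0.15     1.00]
Cofactors of I−A, C_ij = (−1)^(i+j)·(minor ij) (rows/columns in the sector order above):
  C_11 = (0.60)(1.00) − (0.00)(-0.15) = 0.6000
  C_12 = −[(-0.45)(1.00) − (0.00)(0.00)] = 0.4500
  C_13 = (-0.45)(-0.15) − (0.60)(0.00) = 0.0675
  C_21 = −[(-0.20)(1.00) − (-0.35)(-0.15)] = 0.2525
  C_22 = (0.85)(1.00) − (-0.35)(0.00) = 0.8500
  C_23 = −[(0.85)(-0.15) − (-0.20)(0.00)] = 0.1275
  C_31 = (-0.20)(0.00) − (-0.35)(0.60) = 0.2100
  C_32 = −[(0.85)(0.00) − (-0.35)(-0.45)] = 0.1575
  C_33 = (0.85)(0.60) − (-0.20)(-0.45) = 0.4200
det(I−A) = Σ_j (I−A)_1j·C_1j = (0.85)(0.6000) + (-0.20)(0.4500) + (-0.35)(0.0675) = 0.396375
adj(I−A) = Cᵀ =
  [ 0.6000   0.2525   0.2100]
  [ 0.4500   0.8500   0.1575]
  [ 0.0675   0.1275   0.4200]
(I − A)⁻¹ = adj(I−A) / det(I−A) ≈
  [   1.5137     0.6370     0.5298]
  [   1.1353     2.1444     0.3974]
  [   0.1703     0.3217     1.0596]
x = (I − A)⁻¹ d = adj(I−A)·d / det(I−A), with det(I−A) = 0.396375:
  x_1 = (0.6000·560 + 0.2525·680 + 0.2100·500) / 0.396375 = 612.70 / 0.396375 ≈ 1545.758
  x_2 = (0.4500·560 + 0.8500·680 + 0.1575·500) / 0.396375 = 908.75 / 0.396375 ≈ 2292.652
  x_3 = (0.0675·560 + 0.1275·680 + 0.4200·500) / 0.396375 = 334.50 / 0.396375 ≈ 843.898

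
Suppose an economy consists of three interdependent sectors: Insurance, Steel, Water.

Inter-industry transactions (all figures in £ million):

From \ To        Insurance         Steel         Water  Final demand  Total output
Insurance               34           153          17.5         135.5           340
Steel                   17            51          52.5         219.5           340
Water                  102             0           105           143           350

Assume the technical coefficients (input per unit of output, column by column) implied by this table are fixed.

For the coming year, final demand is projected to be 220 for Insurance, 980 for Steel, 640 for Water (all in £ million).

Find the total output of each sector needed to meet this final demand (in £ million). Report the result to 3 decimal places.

x_I = 1047.766, x_S = 1455.162, x_W = 1363.328

Technical coefficients a_ij = z_ij / X_j:
  a_II = 34/340 = 0.10, a_SI = 17/340 = 0.05, a_WI = 102/340 = 0.30
  a_IS = 153/340 = 0.45, a_SS = 51/340 = 0.15, a_WS = 0/340 = 0.00
  a_IW = 17.5/350 = 0.05, a_SW = 52.5/350 = 0.15, a_WW = 105/350 = 0.30
I − A =
  [   0.90    -0.45    -0.05]
  [  -0.05     0.85    -0.15]
  [  -0.30     0.00     0.70]
Cofactors of I−A, C_ij = (−1)^(i+j)·(minor ij) (rows/columns in the sector order above):
  C_11 = (0.85)(0.70) − (-0.15)(0.00) = 0.5950
  C_12 = −[(-0.05)(0.70) − (-0.15)(-0.30)] = 0.0800
  C_13 = (-0.05)(0.00) − (0.85)(-0.30) = 0.2550
  C_21 = −[(-0.45)(0.70) − (-0.05)(0.00)] = 0.3150
  C_22 = (0.90)(0.70) − (-0.05)(-0.30) = 0.6150
  C_23 = −[(0.90)(0.00) − (-0.45)(-0.30)] = 0.1350
  C_31 = (-0.45)(-0.15) − (-0.05)(0.85) = 0.1100
  C_32 = −[(0.90)(-0.15) − (-0.05)(-0.05)] = 0.1375
  C_33 = (0.90)(0.85) − (-0.45)(-0.05) = 0.7425
det(I−A) = Σ_j (I−A)_1j·C_1j = (0.90)(0.5950) + (-0.45)(0.0800) + (-0.05)(0.2550) = 0.48675
adj(I−A) = Cᵀ =
  [ 0.5950   0.3150   0.1100]
  [ 0.0800   0.6150   0.1375]
  [ 0.2550   0.1350   0.7425]
(I − A)⁻¹ = adj(I−A) / det(I−A) ≈
  [   1.2224     0.6471     0.2260]
  [   0.1644     1.2635     0.2825]
  [   0.5239     0.2773     1.5254]
x = (I − A)⁻¹ d = adj(I−A)·d / det(I−A), with det(I−A) = 0.48675:
  x_I = (0.5950·220 + 0.3150·980 + 0.1100·640) / 0.48675 = 510.00 / 0.48675 ≈ 1047.766
  x_S = (0.0800·220 + 0.6150·980 + 0.1375·640) / 0.48675 = 708.30 / 0.48675 ≈ 1455.162
  x_W = (0.2550·220 + 0.1350·980 + 0.7425·640) / 0.48675 = 663.60 / 0.48675 ≈ 1363.328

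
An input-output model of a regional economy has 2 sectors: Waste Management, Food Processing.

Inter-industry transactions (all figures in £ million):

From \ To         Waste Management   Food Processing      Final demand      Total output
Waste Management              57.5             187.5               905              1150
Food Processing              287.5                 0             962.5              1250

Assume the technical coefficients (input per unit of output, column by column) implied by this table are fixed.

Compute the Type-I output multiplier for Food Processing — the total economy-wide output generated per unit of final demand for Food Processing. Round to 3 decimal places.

Technical coefficients a_ij = z_ij / X_j:
  a_11 = 57.5/1150 = 0.05, a_21 = 287.5/1150 = 0.25
  a_12 = 187.5/1250 = 0.15, a_22 = 0/1250 = 0.00
I − A =
  [   0.95    -0.15]
  [  -0.25     1.00]
det(I−A) = (0.95)(1.00) − (-0.15)(-0.25) = 0.9125
adj(I−A) = [[1.00, 0.15], [0.25, 0.95]]
(I − A)⁻¹ = adj(I−A) / det(I−A) ≈
  [   1.0959     0.1644]
  [   0.2740     1.0411]
The output multiplier for sector j is the column-j sum of the Leontief inverse (I − A)⁻¹ = adj(I−A) / det(I−A).
Column 2 of adj(I−A): (0.15, 0.95); det(I−A) = 0.9125.
m_2 = (0.15 + 0.95) / 0.9125 = 1.10 / 0.9125 ≈ 1.205.

m_2 = 1.205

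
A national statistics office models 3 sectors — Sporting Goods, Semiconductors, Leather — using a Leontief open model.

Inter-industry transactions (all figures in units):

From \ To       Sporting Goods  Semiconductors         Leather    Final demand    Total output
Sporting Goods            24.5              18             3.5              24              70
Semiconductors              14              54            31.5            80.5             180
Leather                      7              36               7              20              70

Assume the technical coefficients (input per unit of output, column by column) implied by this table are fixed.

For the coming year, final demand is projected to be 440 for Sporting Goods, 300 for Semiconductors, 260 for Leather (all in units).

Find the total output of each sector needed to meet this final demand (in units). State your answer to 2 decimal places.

Technical coefficients a_ij = z_ij / X_j:
  a_11 = 24.5/70 = 0.35, a_21 = 14/70 = 0.20, a_31 = 7/70 = 0.10
  a_12 = 18/180 = 0.10, a_22 = 54/180 = 0.30, a_32 = 36/180 = 0.20
  a_13 = 3.5/70 = 0.05, a_23 = 31.5/70 = 0.45, a_33 = 7/70 = 0.10
I − A =
  [   0.65    -0.10    -0.05]
  [  -0.20     0.70    -0.45]
  [  -0.10    -0.20     0.90]
Cofactors of I−A, C_ij = (−1)^(i+j)·(minor ij) (rows/columns in the sector order above):
  C_11 = (0.70)(0.90) − (-0.45)(-0.20) = 0.5400
  C_12 = −[(-0.20)(0.90) − (-0.45)(-0.10)] = 0.2250
  C_13 = (-0.20)(-0.20) − (0.70)(-0.10) = 0.1100
  C_21 = −[(-0.10)(0.90) − (-0.05)(-0.20)] = 0.1000
  C_22 = (0.65)(0.90) − (-0.05)(-0.10) = 0.5800
  C_23 = −[(0.65)(-0.20) − (-0.10)(-0.10)] = 0.1400
  C_31 = (-0.10)(-0.45) − (-0.05)(0.70) = 0.0800
  C_32 = −[(0.65)(-0.45) − (-0.05)(-0.20)] = 0.3025
  C_33 = (0.65)(0.70) − (-0.10)(-0.20) = 0.4350
det(I−A) = Σ_j (I−A)_1j·C_1j = (0.65)(0.5400) + (-0.10)(0.2250) + (-0.05)(0.1100) = 0.3230
adj(I−A) = Cᵀ =
  [ 0.5400   0.1000   0.0800]
  [ 0.2250   0.5800   0.3025]
  [ 0.1100   0.1400   0.4350]
(I − A)⁻¹ = adj(I−A) / det(I−A) ≈
  [   1.6718     0.3096     0.2477]
  [   0.6966     1.7957     0.9365]
  [   0.3406     0.4334     1.3467]
x = (I − A)⁻¹ d = adj(I−A)·d / det(I−A), with det(I−A) = 0.3230:
  x_1 = (0.5400·440 + 0.1000·300 + 0.0800·260) / 0.3230 = 288.40 / 0.3230 ≈ 892.88
  x_2 = (0.2250·440 + 0.5800·300 + 0.3025·260) / 0.3230 = 351.65 / 0.3230 ≈ 1088.70
  x_3 = (0.1100·440 + 0.1400·300 + 0.4350·260) / 0.3230 = 203.50 / 0.3230 ≈ 630.03

x_1 = 892.88, x_2 = 1088.70, x_3 = 630.03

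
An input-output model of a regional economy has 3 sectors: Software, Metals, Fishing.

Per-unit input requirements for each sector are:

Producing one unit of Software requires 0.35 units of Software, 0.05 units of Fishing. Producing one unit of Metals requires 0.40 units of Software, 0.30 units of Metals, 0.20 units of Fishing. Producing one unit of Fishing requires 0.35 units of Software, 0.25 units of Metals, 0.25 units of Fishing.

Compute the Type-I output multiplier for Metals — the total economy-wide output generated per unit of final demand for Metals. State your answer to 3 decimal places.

I − A =
  [   0.65    -0.40    -0.35]
  [   0.00     0.70    -0.25]
  [  -0.05    -0.20     0.75]
Cofactors of I−A, C_ij = (−1)^(i+j)·(minor ij) (rows/columns in the sector order above):
  C_11 = (0.70)(0.75) − (-0.25)(-0.20) = 0.4750
  C_12 = −[(0.00)(0.75) − (-0.25)(-0.05)] = 0.0125
  C_13 = (0.00)(-0.20) − (0.70)(-0.05) = 0.0350
  C_21 = −[(-0.40)(0.75) − (-0.35)(-0.20)] = 0.3700
  C_22 = (0.65)(0.75) − (-0.35)(-0.05) = 0.4700
  C_23 = −[(0.65)(-0.20) − (-0.40)(-0.05)] = 0.1500
  C_31 = (-0.40)(-0.25) − (-0.35)(0.70) = 0.3450
  C_32 = −[(0.65)(-0.25) − (-0.35)(0.00)] = 0.1625
  C_33 = (0.65)(0.70) − (-0.40)(0.00) = 0.4550
det(I−A) = Σ_j (I−A)_1j·C_1j = (0.65)(0.4750) + (-0.40)(0.0125) + (-0.35)(0.0350) = 0.2915
adj(I−A) = Cᵀ =
  [ 0.4750   0.3700   0.3450]
  [ 0.0125   0.4700   0.1625]
  [ 0.0350   0.1500   0.4550]
(I − A)⁻¹ = adj(I−A) / det(I−A) ≈
  [   1.6295     1.2693     1.1835]
  [   0.0429     1.6123     0.5575]
  [   0.1201     0.5146     1.5609]
The output multiplier for sector j is the column-j sum of the Leontief inverse (I − A)⁻¹ = adj(I−A) / det(I−A).
Column 2 of adj(I−A): (0.3700, 0.4700, 0.1500); det(I−A) = 0.2915.
m_2 = (0.3700 + 0.4700 + 0.1500) / 0.2915 = 0.99 / 0.2915 ≈ 3.396.

m_2 = 3.396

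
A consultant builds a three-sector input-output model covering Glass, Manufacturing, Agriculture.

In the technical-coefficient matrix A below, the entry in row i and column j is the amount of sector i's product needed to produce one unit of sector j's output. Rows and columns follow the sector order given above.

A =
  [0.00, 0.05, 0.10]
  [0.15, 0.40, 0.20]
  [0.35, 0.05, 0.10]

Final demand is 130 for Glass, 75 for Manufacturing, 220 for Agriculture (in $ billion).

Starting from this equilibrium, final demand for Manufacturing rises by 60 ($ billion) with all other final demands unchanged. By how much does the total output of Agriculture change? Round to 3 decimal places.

I − A =
  [   1.00    -0.05    -0.10]
  [  -0.15     0.60    -0.20]
  [  -0.35    -0.05     0.90]
Cofactors of I−A, C_ij = (−1)^(i+j)·(minor ij) (rows/columns in the sector order above):
  C_11 = (0.60)(0.90) − (-0.20)(-0.05) = 0.5300
  C_12 = −[(-0.15)(0.90) − (-0.20)(-0.35)] = 0.2050
  C_13 = (-0.15)(-0.05) − (0.60)(-0.35) = 0.2175
  C_21 = −[(-0.05)(0.90) − (-0.10)(-0.05)] = 0.0500
  C_22 = (1.00)(0.90) − (-0.10)(-0.35) = 0.8650
  C_23 = −[(1.00)(-0.05) − (-0.05)(-0.35)] = 0.0675
  C_31 = (-0.05)(-0.20) − (-0.10)(0.60) = 0.0700
  C_32 = −[(1.00)(-0.20) − (-0.10)(-0.15)] = 0.2150
  C_33 = (1.00)(0.60) − (-0.05)(-0.15) = 0.5925
det(I−A) = Σ_j (I−A)_1j·C_1j = (1.00)(0.5300) + (-0.05)(0.2050) + (-0.10)(0.2175) = 0.4980
adj(I−A) = Cᵀ =
  [ 0.5300   0.0500   0.0700]
  [ 0.2050   0.8650   0.2150]
  [ 0.2175   0.0675   0.5925]
(I − A)⁻¹ = adj(I−A) / det(I−A) ≈
  [   1.0643     0.1004     0.1406]
  [   0.4116     1.7369     0.4317]
  [   0.4367     0.1355     1.1898]
Δx = (I − A)⁻¹ Δd with Δd having +60 in the Manufacturing component and 0 elsewhere.
So Δx_A = L_AM · (+60), where L_AM = adj(I−A)_AM / det(I−A) = 0.0675 / 0.4980.
Δx_A = 0.0675 × (+60) / 0.4980 = 4.05 / 0.4980 ≈ 8.133.

Δx_A = 8.133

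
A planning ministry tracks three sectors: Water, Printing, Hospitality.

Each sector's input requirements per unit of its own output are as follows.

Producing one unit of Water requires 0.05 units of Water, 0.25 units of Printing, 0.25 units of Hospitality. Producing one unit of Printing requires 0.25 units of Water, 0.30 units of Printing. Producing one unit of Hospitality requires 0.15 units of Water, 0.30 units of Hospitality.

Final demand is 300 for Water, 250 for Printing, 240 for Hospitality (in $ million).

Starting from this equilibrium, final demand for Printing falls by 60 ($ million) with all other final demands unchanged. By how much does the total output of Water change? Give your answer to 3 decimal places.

Δx_1 = -26.549

I − A =
  [   0.95    -0.25    -0.15]
  [  -0.25     0.70     0.00]
  [  -0.25     0.00     0.70]
Cofactors of I−A, C_ij = (−1)^(i+j)·(minor ij) (rows/columns in the sector order above):
  C_11 = (0.70)(0.70) − (0.00)(0.00) = 0.4900
  C_12 = −[(-0.25)(0.70) − (0.00)(-0.25)] = 0.1750
  C_13 = (-0.25)(0.00) − (0.70)(-0.25) = 0.1750
  C_21 = −[(-0.25)(0.70) − (-0.15)(0.00)] = 0.1750
  C_22 = (0.95)(0.70) − (-0.15)(-0.25) = 0.6275
  C_23 = −[(0.95)(0.00) − (-0.25)(-0.25)] = 0.0625
  C_31 = (-0.25)(0.00) − (-0.15)(0.70) = 0.1050
  C_32 = −[(0.95)(0.00) − (-0.15)(-0.25)] = 0.0375
  C_33 = (0.95)(0.70) − (-0.25)(-0.25) = 0.6025
det(I−A) = Σ_j (I−A)_1j·C_1j = (0.95)(0.4900) + (-0.25)(0.1750) + (-0.15)(0.1750) = 0.3955
adj(I−A) = Cᵀ =
  [ 0.4900   0.1750   0.1050]
  [ 0.1750   0.6275   0.0375]
  [ 0.1750   0.0625   0.6025]
(I − A)⁻¹ = adj(I−A) / det(I−A) ≈
  [   1.2389     0.4425     0.2655]
  [   0.4425     1.5866     0.0948]
  [   0.4425     0.1580     1.5234]
Δx = (I − A)⁻¹ Δd with Δd having -60 in the Printing component and 0 elsewhere.
So Δx_1 = L_12 · (-60), where L_12 = adj(I−A)_12 / det(I−A) = 0.1750 / 0.3955.
Δx_1 = 0.1750 × (-60) / 0.3955 = -10.50 / 0.3955 ≈ -26.549.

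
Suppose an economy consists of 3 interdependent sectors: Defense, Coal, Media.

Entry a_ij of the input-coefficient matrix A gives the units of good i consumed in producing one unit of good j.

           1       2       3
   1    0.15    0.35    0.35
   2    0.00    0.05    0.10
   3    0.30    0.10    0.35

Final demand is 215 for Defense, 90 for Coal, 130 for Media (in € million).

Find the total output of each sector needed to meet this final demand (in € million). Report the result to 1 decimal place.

I − A =
  [   0.85    -0.35    -0.35]
  [   0.00     0.95    -0.10]
  [  -0.30    -0.10     0.65]
Cofactors of I−A, C_ij = (−1)^(i+j)·(minor ij) (rows/columns in the sector order above):
  C_11 = (0.95)(0.65) − (-0.10)(-0.10) = 0.6075
  C_12 = −[(0.00)(0.65) − (-0.10)(-0.30)] = 0.0300
  C_13 = (0.00)(-0.10) − (0.95)(-0.30) = 0.2850
  C_21 = −[(-0.35)(0.65) − (-0.35)(-0.10)] = 0.2625
  C_22 = (0.85)(0.65) − (-0.35)(-0.30) = 0.4475
  C_23 = −[(0.85)(-0.10) − (-0.35)(-0.30)] = 0.1900
  C_31 = (-0.35)(-0.10) − (-0.35)(0.95) = 0.3675
  C_32 = −[(0.85)(-0.10) − (-0.35)(0.00)] = 0.0850
  C_33 = (0.85)(0.95) − (-0.35)(0.00) = 0.8075
det(I−A) = Σ_j (I−A)_1j·C_1j = (0.85)(0.6075) + (-0.35)(0.0300) + (-0.35)(0.2850) = 0.406125
adj(I−A) = Cᵀ =
  [ 0.6075   0.2625   0.3675]
  [ 0.0300   0.4475   0.0850]
  [ 0.2850   0.1900   0.8075]
(I − A)⁻¹ = adj(I−A) / det(I−A) ≈
  [   1.4958     0.6464     0.9049]
  [   0.0739     1.1019     0.2093]
  [   0.7018     0.4678     1.9883]
x = (I − A)⁻¹ d = adj(I−A)·d / det(I−A), with det(I−A) = 0.406125:
  x_1 = (0.6075·215 + 0.2625·90 + 0.3675·130) / 0.406125 = 202.0125 / 0.406125 ≈ 497.4
  x_2 = (0.0300·215 + 0.4475·90 + 0.0850·130) / 0.406125 = 57.775 / 0.406125 ≈ 142.3
  x_3 = (0.2850·215 + 0.1900·90 + 0.8075·130) / 0.406125 = 183.35 / 0.406125 ≈ 451.5

x_1 = 497.4, x_2 = 142.3, x_3 = 451.5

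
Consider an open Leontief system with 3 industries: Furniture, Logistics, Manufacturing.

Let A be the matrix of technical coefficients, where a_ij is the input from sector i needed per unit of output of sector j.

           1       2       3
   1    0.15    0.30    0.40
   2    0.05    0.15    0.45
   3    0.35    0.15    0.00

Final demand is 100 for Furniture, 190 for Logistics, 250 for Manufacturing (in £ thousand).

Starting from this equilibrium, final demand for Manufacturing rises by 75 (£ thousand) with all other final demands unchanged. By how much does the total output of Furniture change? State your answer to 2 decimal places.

Δx_1 = 74.08

I − A =
  [   0.85    -0.30    -0.40]
  [  -0.05     0.85    -0.45]
  [  -0.35    -0.15     1.00]
Cofactors of I−A, C_ij = (−1)^(i+j)·(minor ij) (rows/columns in the sector order above):
  C_11 = (0.85)(1.00) − (-0.45)(-0.15) = 0.7825
  C_12 = −[(-0.05)(1.00) − (-0.45)(-0.35)] = 0.2075
  C_13 = (-0.05)(-0.15) − (0.85)(-0.35) = 0.3050
  C_21 = −[(-0.30)(1.00) − (-0.40)(-0.15)] = 0.3600
  C_22 = (0.85)(1.00) − (-0.40)(-0.35) = 0.7100
  C_23 = −[(0.85)(-0.15) − (-0.30)(-0.35)] = 0.2325
  C_31 = (-0.30)(-0.45) − (-0.40)(0.85) = 0.4750
  C_32 = −[(0.85)(-0.45) − (-0.40)(-0.05)] = 0.4025
  C_33 = (0.85)(0.85) − (-0.30)(-0.05) = 0.7075
det(I−A) = Σ_j (I−A)_1j·C_1j = (0.85)(0.7825) + (-0.30)(0.2075) + (-0.40)(0.3050) = 0.480875
adj(I−A) = Cᵀ =
  [ 0.7825   0.3600   0.4750]
  [ 0.2075   0.7100   0.4025]
  [ 0.3050   0.2325   0.7075]
(I − A)⁻¹ = adj(I−A) / det(I−A) ≈
  [   1.6272     0.7486     0.9878]
  [   0.4315     1.4765     0.8370]
  [   0.6343     0.4835     1.4713]
Δx = (I − A)⁻¹ Δd with Δd having +75 in the Manufacturing component and 0 elsewhere.
So Δx_1 = L_13 · (+75), where L_13 = adj(I−A)_13 / det(I−A) = 0.4750 / 0.480875.
Δx_1 = 0.4750 × (+75) / 0.480875 = 35.625 / 0.480875 ≈ 74.08.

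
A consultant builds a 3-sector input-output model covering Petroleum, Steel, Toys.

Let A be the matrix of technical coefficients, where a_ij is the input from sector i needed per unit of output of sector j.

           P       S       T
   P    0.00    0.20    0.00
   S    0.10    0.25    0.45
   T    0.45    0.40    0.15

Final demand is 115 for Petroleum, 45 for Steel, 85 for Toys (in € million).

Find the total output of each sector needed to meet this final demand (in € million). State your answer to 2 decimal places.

x_P = 169.78, x_S = 273.91, x_T = 318.78

I − A =
  [   1.00    -0.20     0.00]
  [  -0.10     0.75    -0.45]
  [  -0.45    -0.40     0.85]
Cofactors of I−A, C_ij = (−1)^(i+j)·(minor ij) (rows/columns in the sector order above):
  C_11 = (0.75)(0.85) − (-0.45)(-0.40) = 0.4575
  C_12 = −[(-0.10)(0.85) − (-0.45)(-0.45)] = 0.2875
  C_13 = (-0.10)(-0.40) − (0.75)(-0.45) = 0.3775
  C_21 = −[(-0.20)(0.85) − (0.00)(-0.40)] = 0.1700
  C_22 = (1.00)(0.85) − (0.00)(-0.45) = 0.8500
  C_23 = −[(1.00)(-0.40) − (-0.20)(-0.45)] = 0.4900
  C_31 = (-0.20)(-0.45) − (0.00)(0.75) = 0.0900
  C_32 = −[(1.00)(-0.45) − (0.00)(-0.10)] = 0.4500
  C_33 = (1.00)(0.75) − (-0.20)(-0.10) = 0.7300
det(I−A) = Σ_j (I−A)_1j·C_1j = (1.00)(0.4575) + (-0.20)(0.2875) + (0.00)(0.3775) = 0.4000
adj(I−A) = Cᵀ =
  [ 0.4575   0.1700   0.0900]
  [ 0.2875   0.8500   0.4500]
  [ 0.3775   0.4900   0.7300]
(I − A)⁻¹ = adj(I−A) / det(I−A) ≈
  [   1.1438     0.4250     0.2250]
  [   0.7188     2.1250     1.1250]
  [   0.9438     1.2250     1.8250]
x = (I − A)⁻¹ d = adj(I−A)·d / det(I−A), with det(I−A) = 0.4000:
  x_P = (0.4575·115 + 0.1700·45 + 0.0900·85) / 0.4000 = 67.9125 / 0.4000 ≈ 169.78
  x_S = (0.2875·115 + 0.8500·45 + 0.4500·85) / 0.4000 = 109.5625 / 0.4000 ≈ 273.91
  x_T = (0.3775·115 + 0.4900·45 + 0.7300·85) / 0.4000 = 127.5125 / 0.4000 ≈ 318.78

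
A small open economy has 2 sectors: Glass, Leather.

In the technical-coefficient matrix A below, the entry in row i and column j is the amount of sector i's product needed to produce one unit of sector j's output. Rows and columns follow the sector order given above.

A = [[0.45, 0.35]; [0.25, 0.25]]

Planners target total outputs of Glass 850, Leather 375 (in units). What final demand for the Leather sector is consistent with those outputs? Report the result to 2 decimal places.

I − A =
  [   0.55    -0.35]
  [  -0.25     0.75]
d = (I − A) x:
  d_G = (+0.55)·850 + (-0.35)·375 = 336.25
  d_L = (-0.25)·850 + (+0.75)·375 = 68.75

d_L = 68.75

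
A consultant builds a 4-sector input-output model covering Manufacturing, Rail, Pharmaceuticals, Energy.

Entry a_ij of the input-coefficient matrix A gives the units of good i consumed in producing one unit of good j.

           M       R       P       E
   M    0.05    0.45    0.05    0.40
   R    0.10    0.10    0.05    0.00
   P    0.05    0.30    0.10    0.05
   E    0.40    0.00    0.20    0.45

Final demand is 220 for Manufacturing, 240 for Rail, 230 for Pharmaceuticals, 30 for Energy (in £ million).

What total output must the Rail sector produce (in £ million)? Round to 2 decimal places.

x_R = 377.40

I − A =
  [   0.95    -0.45    -0.05    -0.40]
  [  -0.10     0.90    -0.05     0.00]
  [  -0.05    -0.30     0.90    -0.05]
  [  -0.40     0.00    -0.20     0.55]
Compute the cofactors C_ij = (−1)^(i+j)·(3×3 minor ij) of I−A; the adjugate is their transpose:
adj(I−A) = Cᵀ =
  [ 0.428250   0.250500   0.109125   0.321375]
  [ 0.050875   0.310375   0.028875   0.039625]
  [ 0.059250   0.130125   0.301500   0.070500]
  [ 0.333000   0.229500   0.189000   0.709875]
det(I−A) = Σ_j (I−A)_1j·C_1j = (0.95)(0.428250) + (-0.45)(0.050875) + (-0.05)(0.059250) + (-0.40)(0.333000) = 0.24778125
(I − A)⁻¹ = adj(I−A) / det(I−A) ≈
  [   1.7283     1.0110     0.4404     1.2970]
  [   0.2053     1.2526     0.1165     0.1599]
  [   0.2391     0.5252     1.2168     0.2845]
  [   1.3439     0.9262     0.7628     2.8649]
x = (I − A)⁻¹ d = adj(I−A)·d / det(I−A), with det(I−A) = 0.24778125:
  x_M = (0.428250·220 + 0.250500·240 + 0.109125·230 + 0.321375·30) / 0.24778125 = 189.075 / 0.24778125 ≈ 763.07
  x_R = (0.050875·220 + 0.310375·240 + 0.028875·230 + 0.039625·30) / 0.24778125 = 93.5125 / 0.24778125 ≈ 377.40
  x_P = (0.059250·220 + 0.130125·240 + 0.301500·230 + 0.070500·30) / 0.24778125 = 115.725 / 0.24778125 ≈ 467.05
  x_E = (0.333000·220 + 0.229500·240 + 0.189000·230 + 0.709875·30) / 0.24778125 = 193.10625 / 0.24778125 ≈ 779.34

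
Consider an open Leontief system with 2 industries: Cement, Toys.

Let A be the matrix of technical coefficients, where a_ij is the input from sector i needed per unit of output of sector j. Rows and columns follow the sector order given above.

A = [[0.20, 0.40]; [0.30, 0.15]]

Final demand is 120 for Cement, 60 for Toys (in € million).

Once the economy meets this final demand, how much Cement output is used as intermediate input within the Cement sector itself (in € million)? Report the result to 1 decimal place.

I − A =
  [   0.80    -0.40]
  [  -0.30     0.85]
det(I−A) = (0.80)(0.85) − (-0.40)(-0.30) = 0.5600
adj(I−A) = [[0.85, 0.40], [0.30, 0.80]]
(I − A)⁻¹ = adj(I−A) / det(I−A) ≈
  [   1.5179     0.7143]
  [   0.5357     1.4286]
First solve x = (I − A)⁻¹ d = adj(I−A)·d / det(I−A); in particular x_1 = (0.85·120 + 0.40·60) / 0.5600 = 126.00 / 0.5600 = 225.000.
Intermediate flow from 1 to 1: z_11 = a_11 · x_1 = 0.20 × 126.00 / 0.5600 = 25.20 / 0.5600 = 45.0.

z_11 = 45.0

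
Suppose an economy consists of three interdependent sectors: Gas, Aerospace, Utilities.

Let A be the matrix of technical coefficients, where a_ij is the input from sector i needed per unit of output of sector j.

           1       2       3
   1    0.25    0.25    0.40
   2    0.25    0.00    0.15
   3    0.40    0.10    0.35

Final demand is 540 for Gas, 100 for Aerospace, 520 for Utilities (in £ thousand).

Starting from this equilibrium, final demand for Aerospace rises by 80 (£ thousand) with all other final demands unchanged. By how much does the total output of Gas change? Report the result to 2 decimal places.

I − A =
  [   0.75    -0.25    -0.40]
  [  -0.25     1.00    -0.15]
  [  -0.40    -0.10     0.65]
Cofactors of I−A, C_ij = (−1)^(i+j)·(minor ij) (rows/columns in the sector order above):
  C_11 = (1.00)(0.65) − (-0.15)(-0.10) = 0.6350
  C_12 = −[(-0.25)(0.65) − (-0.15)(-0.40)] = 0.2225
  C_13 = (-0.25)(-0.10) − (1.00)(-0.40) = 0.4250
  C_21 = −[(-0.25)(0.65) − (-0.40)(-0.10)] = 0.2025
  C_22 = (0.75)(0.65) − (-0.40)(-0.40) = 0.3275
  C_23 = −[(0.75)(-0.10) − (-0.25)(-0.40)] = 0.1750
  C_31 = (-0.25)(-0.15) − (-0.40)(1.00) = 0.4375
  C_32 = −[(0.75)(-0.15) − (-0.40)(-0.25)] = 0.2125
  C_33 = (0.75)(1.00) − (-0.25)(-0.25) = 0.6875
det(I−A) = Σ_j (I−A)_1j·C_1j = (0.75)(0.6350) + (-0.25)(0.2225) + (-0.40)(0.4250) = 0.250625
adj(I−A) = Cᵀ =
  [ 0.6350   0.2025   0.4375]
  [ 0.2225   0.3275   0.2125]
  [ 0.4250   0.1750   0.6875]
(I − A)⁻¹ = adj(I−A) / det(I−A) ≈
  [   2.5337     0.8080     1.7456]
  [   0.8878     1.3067     0.8479]
  [   1.6958     0.6983     2.7431]
Δx = (I − A)⁻¹ Δd with Δd having +80 in the Aerospace component and 0 elsewhere.
So Δx_1 = L_12 · (+80), where L_12 = adj(I−A)_12 / det(I−A) = 0.2025 / 0.250625.
Δx_1 = 0.2025 × (+80) / 0.250625 = 16.20 / 0.250625 ≈ 64.64.

Δx_1 = 64.64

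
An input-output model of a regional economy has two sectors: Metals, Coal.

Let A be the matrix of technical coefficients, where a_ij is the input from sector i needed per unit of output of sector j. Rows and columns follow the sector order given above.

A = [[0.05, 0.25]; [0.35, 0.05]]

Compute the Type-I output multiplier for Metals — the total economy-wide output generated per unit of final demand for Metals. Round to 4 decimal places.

I − A =
  [   0.95    -0.25]
  [  -0.35     0.95]
det(I−A) = (0.95)(0.95) − (-0.25)(-0.35) = 0.8150
adj(I−A) = [[0.95, 0.25], [0.35, 0.95]]
(I − A)⁻¹ = adj(I−A) / det(I−A) ≈
  [   1.16564     0.30675]
  [   0.42945     1.16564]
The output multiplier for sector j is the column-j sum of the Leontief inverse (I − A)⁻¹ = adj(I−A) / det(I−A).
Column 1 of adj(I−A): (0.95, 0.35); det(I−A) = 0.8150.
m_1 = (0.95 + 0.35) / 0.8150 = 1.30 / 0.8150 ≈ 1.5951.

m_1 = 1.5951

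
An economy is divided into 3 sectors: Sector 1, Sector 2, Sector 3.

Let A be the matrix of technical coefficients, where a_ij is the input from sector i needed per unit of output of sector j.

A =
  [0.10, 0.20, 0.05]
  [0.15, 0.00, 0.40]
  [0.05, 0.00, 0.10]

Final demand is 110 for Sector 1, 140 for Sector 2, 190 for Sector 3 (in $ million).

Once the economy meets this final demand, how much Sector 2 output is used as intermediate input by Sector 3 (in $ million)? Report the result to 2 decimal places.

I − A =
  [   0.90    -0.20    -0.05]
  [  -0.15     1.00    -0.40]
  [  -0.05     0.00     0.90]
Cofactors of I−A, C_ij = (−1)^(i+j)·(minor ij) (rows/columns in the sector order above):
  C_11 = (1.00)(0.90) − (-0.40)(0.00) = 0.9000
  C_12 = −[(-0.15)(0.90) − (-0.40)(-0.05)] = 0.1550
  C_13 = (-0.15)(0.00) − (1.00)(-0.05) = 0.0500
  C_21 = −[(-0.20)(0.90) − (-0.05)(0.00)] = 0.1800
  C_22 = (0.90)(0.90) − (-0.05)(-0.05) = 0.8075
  C_23 = −[(0.90)(0.00) − (-0.20)(-0.05)] = 0.0100
  C_31 = (-0.20)(-0.40) − (-0.05)(1.00) = 0.1300
  C_32 = −[(0.90)(-0.40) − (-0.05)(-0.15)] = 0.3675
  C_33 = (0.90)(1.00) − (-0.20)(-0.15) = 0.8700
det(I−A) = Σ_j (I−A)_1j·C_1j = (0.90)(0.9000) + (-0.20)(0.1550) + (-0.05)(0.0500) = 0.7765
adj(I−A) = Cᵀ =
  [ 0.9000   0.1800   0.1300]
  [ 0.1550   0.8075   0.3675]
  [ 0.0500   0.0100   0.8700]
(I − A)⁻¹ = adj(I−A) / det(I−A) ≈
  [   1.1590     0.2318     0.1674]
  [   0.1996     1.0399     0.4733]
  [   0.0644     0.0129     1.1204]
First solve x = (I − A)⁻¹ d = adj(I−A)·d / det(I−A); in particular x_3 = (0.0500·110 + 0.0100·140 + 0.8700·190) / 0.7765 = 172.20 / 0.7765 ≈ 221.7643.
Intermediate flow from 2 to 3: z_23 = a_23 · x_3 = 0.40 × 172.20 / 0.7765 = 68.88 / 0.7765 ≈ 88.71.

z_23 = 88.71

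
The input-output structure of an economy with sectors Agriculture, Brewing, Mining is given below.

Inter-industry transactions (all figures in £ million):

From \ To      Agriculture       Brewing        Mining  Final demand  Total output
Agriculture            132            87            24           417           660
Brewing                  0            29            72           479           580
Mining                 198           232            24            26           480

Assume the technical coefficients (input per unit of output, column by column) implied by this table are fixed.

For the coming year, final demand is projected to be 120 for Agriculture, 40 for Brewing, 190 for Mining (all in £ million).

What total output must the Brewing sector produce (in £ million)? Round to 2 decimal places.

x_2 = 88.82

Technical coefficients a_ij = z_ij / X_j:
  a_11 = 132/660 = 0.20, a_21 = 0/660 = 0.00, a_31 = 198/660 = 0.30
  a_12 = 87/580 = 0.15, a_22 = 29/580 = 0.05, a_32 = 232/580 = 0.40
  a_13 = 24/480 = 0.05, a_23 = 72/480 = 0.15, a_33 = 24/480 = 0.05
I − A =
  [   0.80    -0.15    -0.05]
  [   0.00     0.95    -0.15]
  [  -0.30    -0.40     0.95]
Cofactors of I−A, C_ij = (−1)^(i+j)·(minor ij) (rows/columns in the sector order above):
  C_11 = (0.95)(0.95) − (-0.15)(-0.40) = 0.8425
  C_12 = −[(0.00)(0.95) − (-0.15)(-0.30)] = 0.0450
  C_13 = (0.00)(-0.40) − (0.95)(-0.30) = 0.2850
  C_21 = −[(-0.15)(0.95) − (-0.05)(-0.40)] = 0.1625
  C_22 = (0.80)(0.95) − (-0.05)(-0.30) = 0.7450
  C_23 = −[(0.80)(-0.40) − (-0.15)(-0.30)] = 0.3650
  C_31 = (-0.15)(-0.15) − (-0.05)(0.95) = 0.0700
  C_32 = −[(0.80)(-0.15) − (-0.05)(0.00)] = 0.1200
  C_33 = (0.80)(0.95) − (-0.15)(0.00) = 0.7600
det(I−A) = Σ_j (I−A)_1j·C_1j = (0.80)(0.8425) + (-0.15)(0.0450) + (-0.05)(0.2850) = 0.6530
adj(I−A) = Cᵀ =
  [ 0.8425   0.1625   0.0700]
  [ 0.0450   0.7450   0.1200]
  [ 0.2850   0.3650   0.7600]
(I − A)⁻¹ = adj(I−A) / det(I−A) ≈
  [   1.2902     0.2489     0.1072]
  [   0.0689     1.1409     0.1838]
  [   0.4364     0.5590     1.1639]
x = (I − A)⁻¹ d = adj(I−A)·d / det(I−A), with det(I−A) = 0.6530:
  x_1 = (0.8425·120 + 0.1625·40 + 0.0700·190) / 0.6530 = 120.90 / 0.6530 ≈ 185.15
  x_2 = (0.0450·120 + 0.7450·40 + 0.1200·190) / 0.6530 = 58.00 / 0.6530 ≈ 88.82
  x_3 = (0.2850·120 + 0.3650·40 + 0.7600·190) / 0.6530 = 193.20 / 0.6530 ≈ 295.87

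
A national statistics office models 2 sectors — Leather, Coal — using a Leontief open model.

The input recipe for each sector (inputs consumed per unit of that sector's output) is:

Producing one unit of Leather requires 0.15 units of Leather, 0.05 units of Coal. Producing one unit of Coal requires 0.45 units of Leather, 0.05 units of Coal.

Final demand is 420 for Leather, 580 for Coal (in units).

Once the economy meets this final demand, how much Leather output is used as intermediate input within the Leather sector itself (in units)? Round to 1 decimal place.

I − A =
  [   0.85    -0.45]
  [  -0.05     0.95]
det(I−A) = (0.85)(0.95) − (-0.45)(-0.05) = 0.7850
adj(I−A) = [[0.95, 0.45], [0.05, 0.85]]
(I − A)⁻¹ = adj(I−A) / det(I−A) ≈
  [   1.2102     0.5732]
  [   0.0637     1.0828]
First solve x = (I − A)⁻¹ d = adj(I−A)·d / det(I−A); in particular x_L = (0.95·420 + 0.45·580) / 0.7850 = 660.00 / 0.7850 ≈ 840.764.
Intermediate flow from L to L: z_LL = a_LL · x_L = 0.15 × 660.00 / 0.7850 = 99.00 / 0.7850 ≈ 126.1.

z_LL = 126.1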